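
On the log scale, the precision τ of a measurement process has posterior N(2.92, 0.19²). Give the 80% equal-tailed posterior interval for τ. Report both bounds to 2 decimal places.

On the log scale the 80% interval is 2.92 ± 1.282 × 0.19 = [2.6765, 3.1635].
Exponentiate: [e^2.6765, e^3.1635] = [14.53, 23.65].

[14.53, 23.65]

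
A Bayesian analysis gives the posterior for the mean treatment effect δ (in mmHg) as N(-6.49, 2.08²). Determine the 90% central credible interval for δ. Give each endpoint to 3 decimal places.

The posterior is symmetric, so the 90% equal-tailed interval is δ = -6.49 ± z·2.08 with z = 1.645.
Half-width: 1.645 × 2.08 = 3.421.
-6.49 − 3.421 = -9.911; -6.49 + 3.421 = -3.069.

[-9.911, -3.069]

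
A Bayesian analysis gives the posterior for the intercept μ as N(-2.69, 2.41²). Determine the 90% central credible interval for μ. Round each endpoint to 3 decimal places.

[-6.654, 1.274]

The posterior is symmetric, so the 90% equal-tailed interval is μ = -2.69 ± z·2.41 with z = 1.645.
Half-width: 1.645 × 2.41 = 3.964.
-2.69 − 3.964 = -6.654; -2.69 + 3.964 = 1.274.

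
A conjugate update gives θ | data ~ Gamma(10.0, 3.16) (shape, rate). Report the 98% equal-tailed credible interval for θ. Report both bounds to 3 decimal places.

Posterior: Gamma(shape 10.0, rate 3.16).
Equal-tailed 98% interval: Gamma(10.0, 3.16) quantiles at 0.01 and 0.99.
Posterior mean ≈ 3.165, SD ≈ 1.001; a Normal approximation gives roughly [0.837, 5.493].
Exact: lower = 1.307; upper = 5.944.

[1.307, 5.944]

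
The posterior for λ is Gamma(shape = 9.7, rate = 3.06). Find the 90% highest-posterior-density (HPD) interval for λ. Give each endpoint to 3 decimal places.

[1.528, 4.757]

The posterior is unimodal and skewed, so the HPD interval has equal density at both endpoints and is the shortest 90% interval.
Solving f(1.528) = f(4.757) with F(4.757) − F(1.528) = 0.90 gives [1.528, 4.757].
For comparison, the equal-tailed interval is [1.701, 5.008]; the HPD is narrower and shifted toward the mode.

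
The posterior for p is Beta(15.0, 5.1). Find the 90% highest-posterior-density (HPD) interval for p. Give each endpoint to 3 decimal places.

[0.597, 0.901]

The posterior is unimodal and skewed, so the HPD interval has equal density at both endpoints and is the shortest 90% interval.
Solving f(0.597) = f(0.901) with F(0.901) − F(0.597) = 0.90 gives [0.597, 0.901].
For comparison, the equal-tailed interval is [0.577, 0.887]; the HPD is narrower and shifted toward the mode.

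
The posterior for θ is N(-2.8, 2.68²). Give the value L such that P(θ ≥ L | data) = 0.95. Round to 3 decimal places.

-7.208

Need L with P(θ ≥ L) = 0.95: L = -2.8 − z_{0.05}·2.68.
z = 1.645; L = -2.8 − 1.645 × 2.68 = -7.208.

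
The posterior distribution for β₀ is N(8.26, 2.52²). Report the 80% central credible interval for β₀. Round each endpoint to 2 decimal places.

[5.03, 11.49]

The posterior is symmetric, so the 80% equal-tailed interval is β₀ = 8.26 ± z·2.52 with z = 1.282.
Half-width: 1.282 × 2.52 = 3.23.
8.26 − 3.23 = 5.03; 8.26 + 3.23 = 11.49.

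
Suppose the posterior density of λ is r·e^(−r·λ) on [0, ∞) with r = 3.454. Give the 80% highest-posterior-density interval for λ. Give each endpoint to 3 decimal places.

The exponential density is strictly decreasing on [0, ∞), so the HPD interval is anchored at 0: [0, q] with P(λ ≤ q) = 0.80.
q = −ln(1 − 0.80) / 3.454 = 1.6094 / 3.454 = 0.466.

[0.000, 0.466]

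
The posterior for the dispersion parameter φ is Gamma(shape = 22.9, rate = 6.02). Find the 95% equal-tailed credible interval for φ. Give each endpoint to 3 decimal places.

Posterior: Gamma(shape 22.9, rate 6.02).
Equal-tailed 95% interval: Gamma(22.9, 6.02) quantiles at 0.025 and 0.975.
Posterior mean ≈ 3.804, SD ≈ 0.795; a Normal approximation gives roughly [2.246, 5.362].
Exact: lower = 2.409; upper = 5.513.

[2.409, 5.513]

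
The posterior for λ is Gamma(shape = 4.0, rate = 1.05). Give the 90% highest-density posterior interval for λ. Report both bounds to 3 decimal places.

[0.893, 6.615]

The posterior is unimodal and skewed, so the HPD interval has equal density at both endpoints and is the shortest 90% interval.
Solving f(0.893) = f(6.615) with F(6.615) − F(0.893) = 0.90 gives [0.893, 6.615].
For comparison, the equal-tailed interval is [1.301, 7.384]; the HPD is narrower and shifted toward the mode.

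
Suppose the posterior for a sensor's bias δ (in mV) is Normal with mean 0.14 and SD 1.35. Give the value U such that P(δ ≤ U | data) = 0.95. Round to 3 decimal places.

2.361

Need U with P(δ ≤ U) = 0.95: U = 0.14 + z_{0.05}·1.35.
z = 1.645; U = 0.14 + 1.645 × 1.35 = 2.361.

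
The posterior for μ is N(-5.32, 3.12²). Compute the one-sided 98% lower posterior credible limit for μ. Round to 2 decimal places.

Need L with P(μ ≥ L) = 0.98: L = -5.32 − z_{0.02}·3.12.
z = 2.054; L = -5.32 − 2.054 × 3.12 = -11.73.

-11.73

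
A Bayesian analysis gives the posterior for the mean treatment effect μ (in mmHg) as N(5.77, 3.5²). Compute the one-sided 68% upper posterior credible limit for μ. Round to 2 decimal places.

7.41

Need U with P(μ ≤ U) = 0.68: U = 5.77 + z_{0.32}·3.5.
z = 0.468; U = 5.77 + 0.468 × 3.5 = 7.41.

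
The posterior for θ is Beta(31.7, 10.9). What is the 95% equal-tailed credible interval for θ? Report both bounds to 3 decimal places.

Posterior: Beta(31.7, 10.9).
Equal-tailed 95% interval: the 0.025 and 0.975 quantiles of Beta(31.7, 10.9).
Posterior mean ≈ 0.744, SD ≈ 0.066; a Normal approximation gives roughly [0.615, 0.874].
Exact: F⁻¹(0.025) = 0.605; F⁻¹(0.975) = 0.862.

[0.605, 0.862]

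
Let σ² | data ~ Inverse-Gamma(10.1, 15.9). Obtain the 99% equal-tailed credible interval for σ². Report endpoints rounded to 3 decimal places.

Inverse-Gamma(10.1, 15.9) quantiles: F⁻¹(0.005) and F⁻¹(0.995).
Equivalently, 1/σ² ~ Gamma(10.1, rate = 15.9); invert its 0.995 and 0.005 quantiles.
Posterior mean ≈ 1.747, SD ≈ 0.614; a Normal approximation gives roughly [0.166, 3.329].
Exact: lower = 0.790; upper = 4.210.

[0.790, 4.210]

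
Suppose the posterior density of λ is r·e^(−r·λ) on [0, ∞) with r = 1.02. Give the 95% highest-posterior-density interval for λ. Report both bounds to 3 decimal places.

[0.000, 2.937]

The exponential density is strictly decreasing on [0, ∞), so the HPD interval is anchored at 0: [0, q] with P(λ ≤ q) = 0.95.
q = −ln(1 − 0.95) / 1.02 = 2.9957 / 1.02 = 2.937.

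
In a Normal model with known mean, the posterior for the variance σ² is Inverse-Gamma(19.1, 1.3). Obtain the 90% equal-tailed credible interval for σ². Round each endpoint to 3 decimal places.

[0.048, 0.104]

Inverse-Gamma(19.1, 1.3) quantiles: F⁻¹(0.05) and F⁻¹(0.95).
Equivalently, 1/σ² ~ Gamma(19.1, rate = 1.3); invert its 0.95 and 0.05 quantiles.
Posterior mean ≈ 0.072, SD ≈ 0.017; a Normal approximation gives roughly [0.043, 0.100].
Exact: lower = 0.048; upper = 0.104.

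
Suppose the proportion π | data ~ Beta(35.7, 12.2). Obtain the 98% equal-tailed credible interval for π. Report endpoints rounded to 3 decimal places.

Posterior: Beta(35.7, 12.2).
Equal-tailed 98% interval: the 0.01 and 0.99 quantiles of Beta(35.7, 12.2).
Posterior mean ≈ 0.745, SD ≈ 0.062; a Normal approximation gives roughly [0.600, 0.890].
Exact: F⁻¹(0.01) = 0.587; F⁻¹(0.99) = 0.873.

[0.587, 0.873]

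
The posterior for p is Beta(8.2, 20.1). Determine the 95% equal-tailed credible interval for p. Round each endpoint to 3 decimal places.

Posterior: Beta(8.2, 20.1).
Equal-tailed 95% interval: the 0.025 and 0.975 quantiles of Beta(8.2, 20.1).
Posterior mean ≈ 0.290, SD ≈ 0.084; a Normal approximation gives roughly [0.125, 0.454].
Exact: F⁻¹(0.025) = 0.141; F⁻¹(0.975) = 0.466.

[0.141, 0.466]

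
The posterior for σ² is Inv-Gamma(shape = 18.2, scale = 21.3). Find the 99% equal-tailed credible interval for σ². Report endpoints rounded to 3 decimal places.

Inverse-Gamma(18.2, 21.3) quantiles: F⁻¹(0.005) and F⁻¹(0.995).
Equivalently, 1/σ² ~ Gamma(18.2, rate = 21.3); invert its 0.995 and 0.005 quantiles.
Posterior mean ≈ 1.238, SD ≈ 0.308; a Normal approximation gives roughly [0.446, 2.031].
Exact: lower = 0.686; upper = 2.345.

[0.686, 2.345]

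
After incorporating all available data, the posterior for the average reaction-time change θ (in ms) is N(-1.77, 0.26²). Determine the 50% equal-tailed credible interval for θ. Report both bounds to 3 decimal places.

[-1.945, -1.595]

The posterior is symmetric, so the 50% equal-tailed interval is θ = -1.77 ± z·0.26 with z = 0.674.
Half-width: 0.674 × 0.26 = 0.175.
-1.77 − 0.175 = -1.945; -1.77 + 0.175 = -1.595.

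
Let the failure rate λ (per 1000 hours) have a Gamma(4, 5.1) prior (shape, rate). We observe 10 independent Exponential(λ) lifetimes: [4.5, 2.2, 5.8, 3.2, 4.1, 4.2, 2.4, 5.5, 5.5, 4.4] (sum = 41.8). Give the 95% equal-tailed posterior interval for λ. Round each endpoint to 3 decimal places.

[0.163, 0.474]

Posterior: Gamma(4+10, 5.1+41.8) = Gamma(14, 46.9) (shape, rate).
Equal-tailed 95% interval: Gamma(14, 46.9) quantiles at 0.025 and 0.975.
Posterior mean ≈ 0.299, SD ≈ 0.080; a Normal approximation gives roughly [0.142, 0.455].
Exact: lower = 0.163; upper = 0.474.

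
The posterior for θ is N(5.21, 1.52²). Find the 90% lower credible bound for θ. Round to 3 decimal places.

3.262

Need L with P(θ ≥ L) = 0.90: L = 5.21 − z_{0.1}·1.52.
z = 1.282; L = 5.21 − 1.282 × 1.52 = 3.262.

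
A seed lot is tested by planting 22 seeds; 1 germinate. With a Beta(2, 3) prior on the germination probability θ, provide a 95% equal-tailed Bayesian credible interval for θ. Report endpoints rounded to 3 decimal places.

[0.024, 0.251]

Posterior: Beta(2+1, 3+21) = Beta(3, 24).
Equal-tailed 95% interval: the 0.025 and 0.975 quantiles of Beta(3, 24).
Posterior mean ≈ 0.111, SD ≈ 0.059; a Normal approximation gives roughly [-0.005, 0.228].
Exact: F⁻¹(0.025) = 0.024; F⁻¹(0.975) = 0.251.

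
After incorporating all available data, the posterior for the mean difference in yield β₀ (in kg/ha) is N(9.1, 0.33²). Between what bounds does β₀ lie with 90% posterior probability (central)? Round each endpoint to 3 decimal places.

The posterior is symmetric, so the 90% equal-tailed interval is β₀ = 9.1 ± z·0.33 with z = 1.645.
Half-width: 1.645 × 0.33 = 0.543.
9.1 − 0.543 = 8.557; 9.1 + 0.543 = 9.643.

[8.557, 9.643]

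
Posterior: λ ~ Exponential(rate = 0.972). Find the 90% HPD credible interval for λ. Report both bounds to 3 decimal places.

[0.000, 2.369]

The exponential density is strictly decreasing on [0, ∞), so the HPD interval is anchored at 0: [0, q] with P(λ ≤ q) = 0.90.
q = −ln(1 − 0.90) / 0.972 = 2.3026 / 0.972 = 2.369.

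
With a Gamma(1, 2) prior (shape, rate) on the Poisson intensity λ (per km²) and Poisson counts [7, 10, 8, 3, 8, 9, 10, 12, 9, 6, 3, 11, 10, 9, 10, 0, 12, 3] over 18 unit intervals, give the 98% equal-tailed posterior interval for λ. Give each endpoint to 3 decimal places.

Posterior: Gamma(1+140, 2+18) = Gamma(141, 20) (shape, rate).
Equal-tailed 98% interval: Gamma(141, 20) quantiles at 0.01 and 0.99.
Posterior mean ≈ 7.050, SD ≈ 0.594; a Normal approximation gives roughly [5.669, 8.431].
Exact: lower = 5.743; upper = 8.504.

[5.743, 8.504]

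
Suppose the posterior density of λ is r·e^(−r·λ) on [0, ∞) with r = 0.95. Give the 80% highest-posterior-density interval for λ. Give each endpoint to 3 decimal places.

[0.000, 1.694]

The exponential density is strictly decreasing on [0, ∞), so the HPD interval is anchored at 0: [0, q] with P(λ ≤ q) = 0.80.
q = −ln(1 − 0.80) / 0.95 = 1.6094 / 0.95 = 1.694.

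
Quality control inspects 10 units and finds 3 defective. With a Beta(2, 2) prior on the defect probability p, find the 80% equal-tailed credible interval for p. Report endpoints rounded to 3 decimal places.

[0.201, 0.523]

Posterior: Beta(2+3, 2+7) = Beta(5, 9).
Equal-tailed 80% interval: the 0.1 and 0.9 quantiles of Beta(5, 9).
Posterior mean ≈ 0.357, SD ≈ 0.124; a Normal approximation gives roughly [0.199, 0.516].
Exact: F⁻¹(0.1) = 0.201; F⁻¹(0.9) = 0.523.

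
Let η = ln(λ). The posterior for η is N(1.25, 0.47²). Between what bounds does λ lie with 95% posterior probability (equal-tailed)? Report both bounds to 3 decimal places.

On the log scale the 95% interval is 1.25 ± 1.960 × 0.47 = [0.3288, 2.1712].
Exponentiate: [e^0.3288, e^2.1712] = [1.389, 8.769].

[1.389, 8.769]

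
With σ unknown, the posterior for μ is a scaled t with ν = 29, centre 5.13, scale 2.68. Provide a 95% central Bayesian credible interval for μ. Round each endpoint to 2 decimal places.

The t_29 distribution is symmetric; the 95% interval is 5.13 ± t·2.68 with t_{0.975,29} = 2.045.
Half-width: 2.045 × 2.68 = 5.48.
5.13 − 5.48 = -0.35; 5.13 + 5.48 = 10.61.

[-0.35, 10.61]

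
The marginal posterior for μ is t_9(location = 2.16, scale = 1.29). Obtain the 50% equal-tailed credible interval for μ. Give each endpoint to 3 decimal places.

The t_9 distribution is symmetric; the 50% interval is 2.16 ± t·1.29 with t_{0.75,9} = 0.703.
Half-width: 0.703 × 1.29 = 0.907.
2.16 − 0.907 = 1.253; 2.16 + 0.907 = 3.067.

[1.253, 3.067]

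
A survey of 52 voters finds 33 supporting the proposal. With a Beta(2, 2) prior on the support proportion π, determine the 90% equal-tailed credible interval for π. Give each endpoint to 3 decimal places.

[0.517, 0.728]

Posterior: Beta(2+33, 2+19) = Beta(35, 21).
Equal-tailed 90% interval: the 0.05 and 0.95 quantiles of Beta(35, 21).
Posterior mean ≈ 0.625, SD ≈ 0.064; a Normal approximation gives roughly [0.520, 0.730].
Exact: F⁻¹(0.05) = 0.517; F⁻¹(0.95) = 0.728.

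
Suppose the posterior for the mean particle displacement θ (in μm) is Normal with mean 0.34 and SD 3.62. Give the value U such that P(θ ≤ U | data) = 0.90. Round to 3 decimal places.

4.979

Need U with P(θ ≤ U) = 0.90: U = 0.34 + z_{0.1}·3.62.
z = 1.282; U = 0.34 + 1.282 × 3.62 = 4.979.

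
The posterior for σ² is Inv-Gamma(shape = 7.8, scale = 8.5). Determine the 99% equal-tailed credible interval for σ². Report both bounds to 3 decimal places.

Inverse-Gamma(7.8, 8.5) quantiles: F⁻¹(0.005) and F⁻¹(0.995).
Equivalently, 1/σ² ~ Gamma(7.8, rate = 8.5); invert its 0.995 and 0.005 quantiles.
Posterior mean ≈ 1.250, SD ≈ 0.519; a Normal approximation gives roughly [-0.087, 2.587].
Exact: lower = 0.505; upper = 3.452.

[0.505, 3.452]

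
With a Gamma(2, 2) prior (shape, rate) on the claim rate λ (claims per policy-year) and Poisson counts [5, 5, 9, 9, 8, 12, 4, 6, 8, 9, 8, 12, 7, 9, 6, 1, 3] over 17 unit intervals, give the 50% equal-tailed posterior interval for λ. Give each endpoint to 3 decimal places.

[6.071, 6.857]

Posterior: Gamma(2+121, 2+17) = Gamma(123, 19) (shape, rate).
Equal-tailed 50% interval: Gamma(123, 19) quantiles at 0.25 and 0.75.
Posterior mean ≈ 6.474, SD ≈ 0.584; a Normal approximation gives roughly [6.080, 6.867].
Exact: lower = 6.071; upper = 6.857.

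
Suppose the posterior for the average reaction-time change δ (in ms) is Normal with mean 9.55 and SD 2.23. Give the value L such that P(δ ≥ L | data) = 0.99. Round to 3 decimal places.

Need L with P(δ ≥ L) = 0.99: L = 9.55 − z_{0.01}·2.23.
z = 2.326; L = 9.55 − 2.326 × 2.23 = 4.362.

4.362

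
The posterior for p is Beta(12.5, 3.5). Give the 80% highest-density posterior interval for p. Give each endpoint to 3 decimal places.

The posterior is unimodal and skewed, so the HPD interval has equal density at both endpoints and is the shortest 80% interval.
Solving f(0.674) = f(0.923) with F(0.923) − F(0.674) = 0.80 gives [0.674, 0.923].
For comparison, the equal-tailed interval is [0.644, 0.902]; the HPD is narrower and shifted toward the mode.

[0.674, 0.923]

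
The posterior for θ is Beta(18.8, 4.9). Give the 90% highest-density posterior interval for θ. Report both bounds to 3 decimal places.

The posterior is unimodal and skewed, so the HPD interval has equal density at both endpoints and is the shortest 90% interval.
Solving f(0.666) = f(0.926) with F(0.926) − F(0.666) = 0.90 gives [0.666, 0.926].
For comparison, the equal-tailed interval is [0.646, 0.912]; the HPD is narrower and shifted toward the mode.

[0.666, 0.926]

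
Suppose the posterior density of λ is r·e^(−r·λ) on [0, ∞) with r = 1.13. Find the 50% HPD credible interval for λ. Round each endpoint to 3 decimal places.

[0.000, 0.613]

The exponential density is strictly decreasing on [0, ∞), so the HPD interval is anchored at 0: [0, q] with P(λ ≤ q) = 0.50.
q = −ln(1 − 0.50) / 1.13 = 0.6931 / 1.13 = 0.613.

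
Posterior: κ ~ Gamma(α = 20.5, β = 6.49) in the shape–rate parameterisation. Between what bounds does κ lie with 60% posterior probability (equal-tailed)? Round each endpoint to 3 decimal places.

Posterior: Gamma(shape 20.5, rate 6.49).
Equal-tailed 60% interval: Gamma(20.5, 6.49) quantiles at 0.2 and 0.8.
Posterior mean ≈ 3.159, SD ≈ 0.698; a Normal approximation gives roughly [2.572, 3.746].
Exact: lower = 2.562; upper = 3.726.

[2.562, 3.726]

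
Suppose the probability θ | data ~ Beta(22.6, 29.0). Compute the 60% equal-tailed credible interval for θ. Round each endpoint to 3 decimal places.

Posterior: Beta(22.6, 29.0).
Equal-tailed 60% interval: the 0.2 and 0.8 quantiles of Beta(22.6, 29.0).
Posterior mean ≈ 0.438, SD ≈ 0.068; a Normal approximation gives roughly [0.380, 0.496].
Exact: F⁻¹(0.2) = 0.380; F⁻¹(0.8) = 0.496.

[0.380, 0.496]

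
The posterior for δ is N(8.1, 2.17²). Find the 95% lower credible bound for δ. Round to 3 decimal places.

Need L with P(δ ≥ L) = 0.95: L = 8.1 − z_{0.05}·2.17.
z = 1.645; L = 8.1 − 1.645 × 2.17 = 4.531.

4.531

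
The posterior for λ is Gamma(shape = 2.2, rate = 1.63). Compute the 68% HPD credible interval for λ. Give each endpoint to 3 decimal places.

[0.232, 1.697]

The posterior is unimodal and skewed, so the HPD interval has equal density at both endpoints and is the shortest 68% interval.
Solving f(0.232) = f(1.697) with F(1.697) − F(0.232) = 0.68 gives [0.232, 1.697].
For comparison, the equal-tailed interval is [0.514, 2.185]; the HPD is narrower and shifted toward the mode.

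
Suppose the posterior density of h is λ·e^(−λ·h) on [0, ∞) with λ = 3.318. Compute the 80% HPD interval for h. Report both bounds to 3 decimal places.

The exponential density is strictly decreasing on [0, ∞), so the HPD interval is anchored at 0: [0, q] with P(h ≤ q) = 0.80.
q = −ln(1 − 0.80) / 3.318 = 1.6094 / 3.318 = 0.485.

[0.000, 0.485]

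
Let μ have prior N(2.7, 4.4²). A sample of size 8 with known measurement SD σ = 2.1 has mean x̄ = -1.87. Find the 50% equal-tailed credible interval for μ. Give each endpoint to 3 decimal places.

Posterior precision = 1/4.4² + 8/2.1² = 0.0517 + 1.8141 = 1.8657, so posterior SD = 0.7321.
Posterior mean = (2.7/4.4² + 8·-1.87/2.1²) / 1.8657 = -1.7435.
Interval: -1.7435 ± 0.674 × 0.7321 → [-2.237, -1.250].

[-2.237, -1.250]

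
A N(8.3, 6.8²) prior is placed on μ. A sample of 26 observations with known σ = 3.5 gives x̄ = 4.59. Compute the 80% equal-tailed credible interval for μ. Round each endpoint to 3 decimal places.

Posterior precision = 1/6.8² + 26/3.5² = 0.0216 + 2.1224 = 2.1441, so posterior SD = 0.6829.
Posterior mean = (8.3/6.8² + 26·4.59/3.5²) / 2.1441 = 4.6274.
Interval: 4.6274 ± 1.282 × 0.6829 → [3.752, 5.503].

[3.752, 5.503]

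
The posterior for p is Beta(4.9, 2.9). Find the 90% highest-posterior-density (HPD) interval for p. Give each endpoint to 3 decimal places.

[0.370, 0.898]

The posterior is unimodal and skewed, so the HPD interval has equal density at both endpoints and is the shortest 90% interval.
Solving f(0.370) = f(0.898) with F(0.898) − F(0.370) = 0.90 gives [0.370, 0.898].
For comparison, the equal-tailed interval is [0.341, 0.876]; the HPD is narrower and shifted toward the mode.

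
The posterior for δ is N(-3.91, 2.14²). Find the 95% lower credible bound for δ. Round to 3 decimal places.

Need L with P(δ ≥ L) = 0.95: L = -3.91 − z_{0.05}·2.14.
z = 1.645; L = -3.91 − 1.645 × 2.14 = -7.430.

-7.430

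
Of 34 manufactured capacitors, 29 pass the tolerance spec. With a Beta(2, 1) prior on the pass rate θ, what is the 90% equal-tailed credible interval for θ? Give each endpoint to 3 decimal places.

Posterior: Beta(2+29, 1+5) = Beta(31, 6).
Equal-tailed 90% interval: the 0.05 and 0.95 quantiles of Beta(31, 6).
Posterior mean ≈ 0.838, SD ≈ 0.060; a Normal approximation gives roughly [0.739, 0.936].
Exact: F⁻¹(0.05) = 0.730; F⁻¹(0.95) = 0.925.

[0.730, 0.925]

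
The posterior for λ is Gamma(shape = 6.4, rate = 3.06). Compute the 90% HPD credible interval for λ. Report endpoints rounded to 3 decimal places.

The posterior is unimodal and skewed, so the HPD interval has equal density at both endpoints and is the shortest 90% interval.
Solving f(0.780) = f(3.353) with F(3.353) − F(0.780) = 0.90 gives [0.780, 3.353].
For comparison, the equal-tailed interval is [0.941, 3.610]; the HPD is narrower and shifted toward the mode.

[0.780, 3.353]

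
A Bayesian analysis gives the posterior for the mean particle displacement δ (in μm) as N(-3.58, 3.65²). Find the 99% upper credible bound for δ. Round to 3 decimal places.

Need U with P(δ ≤ U) = 0.99: U = -3.58 + z_{0.01}·3.65.
z = 2.326; U = -3.58 + 2.326 × 3.65 = 4.911.

4.911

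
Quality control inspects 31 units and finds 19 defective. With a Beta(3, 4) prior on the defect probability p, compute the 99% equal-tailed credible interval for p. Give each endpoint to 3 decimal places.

[0.373, 0.770]

Posterior: Beta(3+19, 4+12) = Beta(22, 16).
Equal-tailed 99% interval: the 0.005 and 0.995 quantiles of Beta(22, 16).
Posterior mean ≈ 0.579, SD ≈ 0.079; a Normal approximation gives roughly [0.375, 0.783].
Exact: F⁻¹(0.005) = 0.373; F⁻¹(0.995) = 0.770.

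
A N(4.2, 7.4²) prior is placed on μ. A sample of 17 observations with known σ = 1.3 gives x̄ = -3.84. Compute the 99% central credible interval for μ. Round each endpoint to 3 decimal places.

Posterior precision = 1/7.4² + 17/1.3² = 0.0183 + 10.0592 = 10.0774, so posterior SD = 0.3150.
Posterior mean = (4.2/7.4² + 17·-3.84/1.3²) / 10.0774 = -3.8254.
Interval: -3.8254 ± 2.576 × 0.3150 → [-4.637, -3.014].

[-4.637, -3.014]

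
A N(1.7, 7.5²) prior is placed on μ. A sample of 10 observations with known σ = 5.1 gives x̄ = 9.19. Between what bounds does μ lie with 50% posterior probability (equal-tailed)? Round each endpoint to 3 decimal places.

Posterior precision = 1/7.5² + 10/5.1² = 0.0178 + 0.3845 = 0.4022, so posterior SD = 1.5767.
Posterior mean = (1.7/7.5² + 10·9.19/5.1²) / 0.4022 = 8.8590.
Interval: 8.8590 ± 0.674 × 1.5767 → [7.795, 9.922].

[7.795, 9.922]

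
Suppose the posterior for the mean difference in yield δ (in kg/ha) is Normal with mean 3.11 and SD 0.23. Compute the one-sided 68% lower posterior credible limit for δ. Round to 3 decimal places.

Need L with P(δ ≥ L) = 0.68: L = 3.11 − z_{0.32}·0.23.
z = 0.468; L = 3.11 − 0.468 × 0.23 = 3.002.

3.002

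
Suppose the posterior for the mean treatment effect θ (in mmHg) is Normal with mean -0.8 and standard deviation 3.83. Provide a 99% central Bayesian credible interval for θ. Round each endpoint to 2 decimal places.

The posterior is symmetric, so the 99% equal-tailed interval is θ = -0.8 ± z·3.83 with z = 2.576.
Half-width: 2.576 × 3.83 = 9.87.
-0.8 − 9.87 = -10.67; -0.8 + 9.87 = 9.07.

[-10.67, 9.07]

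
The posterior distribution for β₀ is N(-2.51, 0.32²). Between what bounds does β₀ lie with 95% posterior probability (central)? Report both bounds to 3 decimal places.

The posterior is symmetric, so the 95% equal-tailed interval is β₀ = -2.51 ± z·0.32 with z = 1.960.
Half-width: 1.960 × 0.32 = 0.627.
-2.51 − 0.627 = -3.137; -2.51 + 0.627 = -1.883.

[-3.137, -1.883]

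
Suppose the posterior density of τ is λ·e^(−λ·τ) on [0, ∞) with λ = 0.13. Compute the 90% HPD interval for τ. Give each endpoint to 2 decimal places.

[0.00, 17.71]

The exponential density is strictly decreasing on [0, ∞), so the HPD interval is anchored at 0: [0, q] with P(τ ≤ q) = 0.90.
q = −ln(1 − 0.90) / 0.13 = 2.3026 / 0.13 = 17.71.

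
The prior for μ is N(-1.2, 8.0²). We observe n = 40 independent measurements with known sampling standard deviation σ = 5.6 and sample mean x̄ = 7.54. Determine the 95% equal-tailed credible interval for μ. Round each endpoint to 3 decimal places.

[5.709, 9.159]

Posterior precision = 1/8.0² + 40/5.6² = 0.0156 + 1.2755 = 1.2911, so posterior SD = 0.8801.
Posterior mean = (-1.2/8.0² + 40·7.54/5.6²) / 1.2911 = 7.4342.
Interval: 7.4342 ± 1.960 × 0.8801 → [5.709, 9.159].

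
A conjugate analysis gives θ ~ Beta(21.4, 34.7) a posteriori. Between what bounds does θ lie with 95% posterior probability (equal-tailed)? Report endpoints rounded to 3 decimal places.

Posterior: Beta(21.4, 34.7).
Equal-tailed 95% interval: the 0.025 and 0.975 quantiles of Beta(21.4, 34.7).
Posterior mean ≈ 0.381, SD ≈ 0.064; a Normal approximation gives roughly [0.255, 0.507].
Exact: F⁻¹(0.025) = 0.260; F⁻¹(0.975) = 0.511.

[0.260, 0.511]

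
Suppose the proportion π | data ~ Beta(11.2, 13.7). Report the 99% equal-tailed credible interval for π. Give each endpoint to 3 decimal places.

[0.214, 0.700]

Posterior: Beta(11.2, 13.7).
Equal-tailed 99% interval: the 0.005 and 0.995 quantiles of Beta(11.2, 13.7).
Posterior mean ≈ 0.450, SD ≈ 0.098; a Normal approximation gives roughly [0.198, 0.702].
Exact: F⁻¹(0.005) = 0.214; F⁻¹(0.995) = 0.700.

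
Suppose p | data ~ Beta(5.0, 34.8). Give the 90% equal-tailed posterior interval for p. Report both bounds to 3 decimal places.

Posterior: Beta(5.0, 34.8).
Equal-tailed 90% interval: the 0.05 and 0.95 quantiles of Beta(5.0, 34.8).
Posterior mean ≈ 0.126, SD ≈ 0.052; a Normal approximation gives roughly [0.040, 0.211].
Exact: F⁻¹(0.05) = 0.052; F⁻¹(0.95) = 0.221.

[0.052, 0.221]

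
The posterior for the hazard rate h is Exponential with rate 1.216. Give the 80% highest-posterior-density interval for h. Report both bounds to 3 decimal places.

The exponential density is strictly decreasing on [0, ∞), so the HPD interval is anchored at 0: [0, q] with P(h ≤ q) = 0.80.
q = −ln(1 − 0.80) / 1.216 = 1.6094 / 1.216 = 1.324.

[0.000, 1.324]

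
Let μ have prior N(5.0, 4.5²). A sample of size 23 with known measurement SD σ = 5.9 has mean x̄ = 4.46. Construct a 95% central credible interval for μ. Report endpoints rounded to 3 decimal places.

Posterior precision = 1/4.5² + 23/5.9² = 0.0494 + 0.6607 = 0.7101, so posterior SD = 1.1867.
Posterior mean = (5.0/4.5² + 23·4.46/5.9²) / 0.7101 = 4.4976.
Interval: 4.4976 ± 1.960 × 1.1867 → [2.172, 6.823].

[2.172, 6.823]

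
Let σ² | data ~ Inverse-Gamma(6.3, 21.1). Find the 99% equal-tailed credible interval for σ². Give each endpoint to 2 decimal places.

[1.44, 12.54]

Inverse-Gamma(6.3, 21.1) quantiles: F⁻¹(0.005) and F⁻¹(0.995).
Equivalently, 1/σ² ~ Gamma(6.3, rate = 21.1); invert its 0.995 and 0.005 quantiles.
Posterior mean ≈ 3.98, SD ≈ 1.92; a Normal approximation gives roughly [-0.96, 8.93].
Exact: lower = 1.44; upper = 12.54.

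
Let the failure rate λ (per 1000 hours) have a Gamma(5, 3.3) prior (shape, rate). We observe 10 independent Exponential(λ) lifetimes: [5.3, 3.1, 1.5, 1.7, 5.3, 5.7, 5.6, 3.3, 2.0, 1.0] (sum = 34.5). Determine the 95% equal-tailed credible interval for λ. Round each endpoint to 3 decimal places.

Posterior: Gamma(5+10, 3.3+34.5) = Gamma(15, 37.8) (shape, rate).
Equal-tailed 95% interval: Gamma(15, 37.8) quantiles at 0.025 and 0.975.
Posterior mean ≈ 0.397, SD ≈ 0.102; a Normal approximation gives roughly [0.196, 0.598].
Exact: lower = 0.222; upper = 0.621.

[0.222, 0.621]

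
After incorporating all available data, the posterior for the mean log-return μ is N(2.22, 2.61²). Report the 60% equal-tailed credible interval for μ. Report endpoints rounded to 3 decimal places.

[0.023, 4.417]

The posterior is symmetric, so the 60% equal-tailed interval is μ = 2.22 ± z·2.61 with z = 0.842.
Half-width: 0.842 × 2.61 = 2.197.
2.22 − 2.197 = 0.023; 2.22 + 2.197 = 4.417.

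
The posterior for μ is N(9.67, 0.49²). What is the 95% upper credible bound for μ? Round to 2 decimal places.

10.48

Need U with P(μ ≤ U) = 0.95: U = 9.67 + z_{0.05}·0.49.
z = 1.645; U = 9.67 + 1.645 × 0.49 = 10.48.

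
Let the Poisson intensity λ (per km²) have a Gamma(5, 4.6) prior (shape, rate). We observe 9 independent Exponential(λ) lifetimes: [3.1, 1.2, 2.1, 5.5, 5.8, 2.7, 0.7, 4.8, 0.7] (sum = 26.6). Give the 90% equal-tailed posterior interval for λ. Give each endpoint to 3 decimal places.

Posterior: Gamma(5+9, 4.6+26.6) = Gamma(14, 31.2) (shape, rate).
Equal-tailed 90% interval: Gamma(14, 31.2) quantiles at 0.05 and 0.95.
Posterior mean ≈ 0.449, SD ≈ 0.120; a Normal approximation gives roughly [0.251, 0.646].
Exact: lower = 0.271; upper = 0.662.

[0.271, 0.662]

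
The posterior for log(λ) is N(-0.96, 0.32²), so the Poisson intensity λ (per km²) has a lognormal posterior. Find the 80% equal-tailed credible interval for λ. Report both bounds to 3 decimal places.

[0.254, 0.577]

On the log scale the 80% interval is -0.96 ± 1.282 × 0.32 = [-1.3701, -0.5499].
Exponentiate: [e^-1.3701, e^-0.5499] = [0.254, 0.577].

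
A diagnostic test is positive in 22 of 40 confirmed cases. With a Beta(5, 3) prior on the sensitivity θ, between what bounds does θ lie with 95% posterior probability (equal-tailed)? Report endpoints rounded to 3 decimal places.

Posterior: Beta(5+22, 3+18) = Beta(27, 21).
Equal-tailed 95% interval: the 0.025 and 0.975 quantiles of Beta(27, 21).
Posterior mean ≈ 0.562, SD ≈ 0.071; a Normal approximation gives roughly [0.424, 0.701].
Exact: F⁻¹(0.025) = 0.422; F⁻¹(0.975) = 0.698.

[0.422, 0.698]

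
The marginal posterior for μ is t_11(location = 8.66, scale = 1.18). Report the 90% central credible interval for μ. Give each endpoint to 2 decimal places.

The t_11 distribution is symmetric; the 90% interval is 8.66 ± t·1.18 with t_{0.95,11} = 1.796.
Half-width: 1.796 × 1.18 = 2.12.
8.66 − 2.12 = 6.54; 8.66 + 2.12 = 10.78.

[6.54, 10.78]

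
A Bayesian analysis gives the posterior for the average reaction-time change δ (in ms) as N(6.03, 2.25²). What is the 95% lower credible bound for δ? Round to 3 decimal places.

2.329

Need L with P(δ ≥ L) = 0.95: L = 6.03 − z_{0.05}·2.25.
z = 1.645; L = 6.03 − 1.645 × 2.25 = 2.329.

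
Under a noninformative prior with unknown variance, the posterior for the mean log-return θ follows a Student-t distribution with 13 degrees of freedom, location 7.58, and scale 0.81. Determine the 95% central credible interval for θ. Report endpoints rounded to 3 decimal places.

[5.830, 9.330]

The t_13 distribution is symmetric; the 95% interval is 7.58 ± t·0.81 with t_{0.975,13} = 2.160.
Half-width: 2.160 × 0.81 = 1.750.
7.58 − 1.750 = 5.830; 7.58 + 1.750 = 9.330.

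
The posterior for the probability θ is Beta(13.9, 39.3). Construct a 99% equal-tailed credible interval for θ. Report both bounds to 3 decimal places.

[0.127, 0.429]

Posterior: Beta(13.9, 39.3).
Equal-tailed 99% interval: the 0.005 and 0.995 quantiles of Beta(13.9, 39.3).
Posterior mean ≈ 0.261, SD ≈ 0.060; a Normal approximation gives roughly [0.108, 0.415].
Exact: F⁻¹(0.005) = 0.127; F⁻¹(0.995) = 0.429.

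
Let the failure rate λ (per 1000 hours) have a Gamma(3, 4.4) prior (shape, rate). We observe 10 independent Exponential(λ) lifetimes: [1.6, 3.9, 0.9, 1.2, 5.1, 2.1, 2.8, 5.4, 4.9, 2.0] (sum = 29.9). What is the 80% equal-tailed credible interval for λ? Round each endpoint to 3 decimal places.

Posterior: Gamma(3+10, 4.4+29.9) = Gamma(13, 34.3) (shape, rate).
Equal-tailed 80% interval: Gamma(13, 34.3) quantiles at 0.1 and 0.9.
Posterior mean ≈ 0.379, SD ≈ 0.105; a Normal approximation gives roughly [0.244, 0.514].
Exact: lower = 0.252; upper = 0.518.

[0.252, 0.518]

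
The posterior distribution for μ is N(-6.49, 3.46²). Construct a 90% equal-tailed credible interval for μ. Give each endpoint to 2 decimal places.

[-12.18, -0.80]

The posterior is symmetric, so the 90% equal-tailed interval is μ = -6.49 ± z·3.46 with z = 1.645.
Half-width: 1.645 × 3.46 = 5.69.
-6.49 − 5.69 = -12.18; -6.49 + 5.69 = -0.80.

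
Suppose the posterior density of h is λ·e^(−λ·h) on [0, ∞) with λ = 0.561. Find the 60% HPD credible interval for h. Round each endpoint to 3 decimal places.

The exponential density is strictly decreasing on [0, ∞), so the HPD interval is anchored at 0: [0, q] with P(h ≤ q) = 0.60.
q = −ln(1 − 0.60) / 0.561 = 0.9163 / 0.561 = 1.633.

[0.000, 1.633]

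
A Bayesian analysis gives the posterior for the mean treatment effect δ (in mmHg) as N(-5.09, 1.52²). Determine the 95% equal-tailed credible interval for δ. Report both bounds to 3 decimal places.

The posterior is symmetric, so the 95% equal-tailed interval is δ = -5.09 ± z·1.52 with z = 1.960.
Half-width: 1.960 × 1.52 = 2.979.
-5.09 − 2.979 = -8.069; -5.09 + 2.979 = -2.111.

[-8.069, -2.111]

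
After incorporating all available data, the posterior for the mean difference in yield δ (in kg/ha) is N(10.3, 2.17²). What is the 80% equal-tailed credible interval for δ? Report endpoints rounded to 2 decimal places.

[7.52, 13.08]

The posterior is symmetric, so the 80% equal-tailed interval is δ = 10.3 ± z·2.17 with z = 1.282.
Half-width: 1.282 × 2.17 = 2.78.
10.3 − 2.78 = 7.52; 10.3 + 2.78 = 13.08.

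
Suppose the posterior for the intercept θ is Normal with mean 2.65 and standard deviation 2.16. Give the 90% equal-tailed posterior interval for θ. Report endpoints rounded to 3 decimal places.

The posterior is symmetric, so the 90% equal-tailed interval is θ = 2.65 ± z·2.16 with z = 1.645.
Half-width: 1.645 × 2.16 = 3.553.
2.65 − 3.553 = -0.903; 2.65 + 3.553 = 6.203.

[-0.903, 6.203]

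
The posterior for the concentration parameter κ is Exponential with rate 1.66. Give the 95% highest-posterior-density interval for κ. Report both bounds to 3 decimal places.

[0.000, 1.805]

The exponential density is strictly decreasing on [0, ∞), so the HPD interval is anchored at 0: [0, q] with P(κ ≤ q) = 0.95.
q = −ln(1 − 0.95) / 1.66 = 2.9957 / 1.66 = 1.805.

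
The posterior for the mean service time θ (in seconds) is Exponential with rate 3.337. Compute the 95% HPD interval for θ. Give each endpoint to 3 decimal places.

The exponential density is strictly decreasing on [0, ∞), so the HPD interval is anchored at 0: [0, q] with P(θ ≤ q) = 0.95.
q = −ln(1 − 0.95) / 3.337 = 2.9957 / 3.337 = 0.898.

[0.000, 0.898]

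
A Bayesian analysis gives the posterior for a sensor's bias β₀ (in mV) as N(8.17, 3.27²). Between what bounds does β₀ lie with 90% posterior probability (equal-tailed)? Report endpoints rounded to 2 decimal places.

The posterior is symmetric, so the 90% equal-tailed interval is β₀ = 8.17 ± z·3.27 with z = 1.645.
Half-width: 1.645 × 3.27 = 5.38.
8.17 − 5.38 = 2.79; 8.17 + 5.38 = 13.55.

[2.79, 13.55]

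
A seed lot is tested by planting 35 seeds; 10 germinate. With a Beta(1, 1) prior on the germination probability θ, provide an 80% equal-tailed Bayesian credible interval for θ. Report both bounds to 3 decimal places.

[0.204, 0.395]

Posterior: Beta(1+10, 1+25) = Beta(11, 26).
Equal-tailed 80% interval: the 0.1 and 0.9 quantiles of Beta(11, 26).
Posterior mean ≈ 0.297, SD ≈ 0.074; a Normal approximation gives roughly [0.202, 0.392].
Exact: F⁻¹(0.1) = 0.204; F⁻¹(0.9) = 0.395.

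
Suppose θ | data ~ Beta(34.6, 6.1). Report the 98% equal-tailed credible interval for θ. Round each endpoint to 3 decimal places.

Posterior: Beta(34.6, 6.1).
Equal-tailed 98% interval: the 0.01 and 0.99 quantiles of Beta(34.6, 6.1).
Posterior mean ≈ 0.850, SD ≈ 0.055; a Normal approximation gives roughly [0.722, 0.979].
Exact: F⁻¹(0.01) = 0.699; F⁻¹(0.99) = 0.952.

[0.699, 0.952]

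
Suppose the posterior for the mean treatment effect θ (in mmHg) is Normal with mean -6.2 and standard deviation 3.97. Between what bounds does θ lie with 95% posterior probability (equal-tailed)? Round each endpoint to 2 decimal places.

The posterior is symmetric, so the 95% equal-tailed interval is θ = -6.2 ± z·3.97 with z = 1.960.
Half-width: 1.960 × 3.97 = 7.78.
-6.2 − 7.78 = -13.98; -6.2 + 7.78 = 1.58.

[-13.98, 1.58]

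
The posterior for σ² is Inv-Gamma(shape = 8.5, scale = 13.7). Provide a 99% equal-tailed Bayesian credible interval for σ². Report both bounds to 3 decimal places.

Inverse-Gamma(8.5, 13.7) quantiles: F⁻¹(0.005) and F⁻¹(0.995).
Equivalently, 1/σ² ~ Gamma(8.5, rate = 13.7); invert its 0.995 and 0.005 quantiles.
Posterior mean ≈ 1.827, SD ≈ 0.716; a Normal approximation gives roughly [-0.019, 3.672].
Exact: lower = 0.767; upper = 4.809.

[0.767, 4.809]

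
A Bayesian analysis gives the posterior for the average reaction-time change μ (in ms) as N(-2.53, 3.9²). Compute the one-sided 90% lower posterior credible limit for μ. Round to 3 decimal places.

Need L with P(μ ≥ L) = 0.90: L = -2.53 − z_{0.1}·3.9.
z = 1.282; L = -2.53 − 1.282 × 3.9 = -7.528.

-7.528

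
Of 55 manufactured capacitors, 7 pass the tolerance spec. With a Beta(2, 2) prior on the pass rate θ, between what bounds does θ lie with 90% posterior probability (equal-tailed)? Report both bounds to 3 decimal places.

Posterior: Beta(2+7, 2+48) = Beta(9, 50).
Equal-tailed 90% interval: the 0.05 and 0.95 quantiles of Beta(9, 50).
Posterior mean ≈ 0.153, SD ≈ 0.046; a Normal approximation gives roughly [0.076, 0.229].
Exact: F⁻¹(0.05) = 0.083; F⁻¹(0.95) = 0.235.

[0.083, 0.235]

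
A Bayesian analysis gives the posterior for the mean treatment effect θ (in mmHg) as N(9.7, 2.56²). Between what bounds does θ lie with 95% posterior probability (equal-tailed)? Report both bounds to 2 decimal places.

The posterior is symmetric, so the 95% equal-tailed interval is θ = 9.7 ± z·2.56 with z = 1.960.
Half-width: 1.960 × 2.56 = 5.02.
9.7 − 5.02 = 4.68; 9.7 + 5.02 = 14.72.

[4.68, 14.72]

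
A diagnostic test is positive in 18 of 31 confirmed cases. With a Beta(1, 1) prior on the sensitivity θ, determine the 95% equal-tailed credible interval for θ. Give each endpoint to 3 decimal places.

[0.406, 0.736]

Posterior: Beta(1+18, 1+13) = Beta(19, 14).
Equal-tailed 95% interval: the 0.025 and 0.975 quantiles of Beta(19, 14).
Posterior mean ≈ 0.576, SD ≈ 0.085; a Normal approximation gives roughly [0.410, 0.742].
Exact: F⁻¹(0.025) = 0.406; F⁻¹(0.975) = 0.736.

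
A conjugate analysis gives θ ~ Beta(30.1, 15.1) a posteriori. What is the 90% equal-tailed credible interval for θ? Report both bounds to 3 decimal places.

Posterior: Beta(30.1, 15.1).
Equal-tailed 90% interval: the 0.05 and 0.95 quantiles of Beta(30.1, 15.1).
Posterior mean ≈ 0.666, SD ≈ 0.069; a Normal approximation gives roughly [0.552, 0.780].
Exact: F⁻¹(0.05) = 0.548; F⁻¹(0.95) = 0.776.

[0.548, 0.776]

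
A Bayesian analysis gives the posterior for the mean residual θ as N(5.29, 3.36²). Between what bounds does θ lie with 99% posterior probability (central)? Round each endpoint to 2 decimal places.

The posterior is symmetric, so the 99% equal-tailed interval is θ = 5.29 ± z·3.36 with z = 2.576.
Half-width: 2.576 × 3.36 = 8.65.
5.29 − 8.65 = -3.36; 5.29 + 8.65 = 13.94.

[-3.36, 13.94]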